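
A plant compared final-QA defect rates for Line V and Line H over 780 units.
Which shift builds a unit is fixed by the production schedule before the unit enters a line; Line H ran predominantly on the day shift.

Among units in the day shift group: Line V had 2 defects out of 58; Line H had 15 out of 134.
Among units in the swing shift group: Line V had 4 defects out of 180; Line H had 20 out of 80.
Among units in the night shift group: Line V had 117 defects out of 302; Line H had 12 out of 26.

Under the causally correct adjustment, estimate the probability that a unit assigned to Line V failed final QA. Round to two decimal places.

0.18

The imbalance in shift arose from how units were allocated, not from anything the line did; and shift independently affects the outcome. The pooled gap is confounded — condition on shift.
Standardising Line V to the population shift mix: 0.246·2/58 + 0.333·4/180 + 0.421·117/302 = 0.179.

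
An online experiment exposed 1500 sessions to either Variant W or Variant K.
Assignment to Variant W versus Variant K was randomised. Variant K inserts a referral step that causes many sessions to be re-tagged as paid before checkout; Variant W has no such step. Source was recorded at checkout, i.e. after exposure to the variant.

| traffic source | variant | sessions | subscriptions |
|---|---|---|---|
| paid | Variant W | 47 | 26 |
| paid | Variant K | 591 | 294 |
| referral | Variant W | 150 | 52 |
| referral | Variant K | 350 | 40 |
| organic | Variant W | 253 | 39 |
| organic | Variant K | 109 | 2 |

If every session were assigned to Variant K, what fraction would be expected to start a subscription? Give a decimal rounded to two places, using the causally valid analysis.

0.32

Traffic source is recorded after the variant and is itself shifted by it — it sits on the causal path from variant to outcome. Conditioning on a mediator would strip out part of the effect we want; the pooled comparison gives the total causal effect.
So P(outcome | do(Variant K)) is just the pooled rate for Variant K: 336/1050 = 0.320.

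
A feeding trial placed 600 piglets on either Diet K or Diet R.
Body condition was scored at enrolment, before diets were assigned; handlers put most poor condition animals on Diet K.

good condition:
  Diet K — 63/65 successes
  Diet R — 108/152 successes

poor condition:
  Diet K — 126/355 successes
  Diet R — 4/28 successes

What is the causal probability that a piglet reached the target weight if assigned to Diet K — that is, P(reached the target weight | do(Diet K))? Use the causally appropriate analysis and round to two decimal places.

0.58

The starting body condition-specific comparison favours Diet K throughout, but the pooled figures favour Diet R. The question is whether to condition on starting body condition.
Since starting body condition is a pre-existing factor (not a product of the diet) and it affects the outcome on its own, it is a confounder. The stratified rates, not the pooled rate, identify the causal effect.
Standardising Diet K to the population starting body condition mix: 0.362·63/65 + 0.638·126/355 = 0.577.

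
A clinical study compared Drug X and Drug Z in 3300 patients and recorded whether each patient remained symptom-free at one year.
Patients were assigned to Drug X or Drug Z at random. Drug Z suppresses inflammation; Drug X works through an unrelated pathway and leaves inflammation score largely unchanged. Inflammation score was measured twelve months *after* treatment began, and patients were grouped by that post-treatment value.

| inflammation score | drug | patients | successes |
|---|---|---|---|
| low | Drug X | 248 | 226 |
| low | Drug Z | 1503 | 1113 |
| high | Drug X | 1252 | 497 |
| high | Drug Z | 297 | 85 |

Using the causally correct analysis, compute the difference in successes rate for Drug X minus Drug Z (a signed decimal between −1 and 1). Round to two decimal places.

Because the drug influences inflammation score, inflammation score is a post-treatment mediator, not a confounder. Stratifying on it would bias the estimate; the causal effect is the crude pooled difference.
The causal difference is the pooled difference: 0.482 − 0.666 = -0.184.

-0.18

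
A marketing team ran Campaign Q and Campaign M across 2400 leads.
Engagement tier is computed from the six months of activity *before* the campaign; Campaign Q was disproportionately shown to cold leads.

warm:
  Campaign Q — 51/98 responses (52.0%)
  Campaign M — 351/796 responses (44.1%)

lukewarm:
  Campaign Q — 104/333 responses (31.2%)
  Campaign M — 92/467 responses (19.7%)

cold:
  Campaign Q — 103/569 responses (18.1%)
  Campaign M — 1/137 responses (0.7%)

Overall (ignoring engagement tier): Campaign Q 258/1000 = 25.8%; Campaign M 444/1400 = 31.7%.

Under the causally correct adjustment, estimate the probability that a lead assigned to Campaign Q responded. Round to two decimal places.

0.35

Campaign Q is higher inside every engagement tier stratum but Campaign M is higher in aggregate. Whether to stratify depends on how engagement tier relates to the campaign.
The imbalance in engagement tier arose from how leads were allocated, not from anything the campaign did; and engagement tier independently affects the outcome. The pooled gap is confounded — condition on engagement tier.
Standardising Campaign Q to the population engagement tier mix: 0.372·51/98 + 0.333·104/333 + 0.294·103/569 = 0.351.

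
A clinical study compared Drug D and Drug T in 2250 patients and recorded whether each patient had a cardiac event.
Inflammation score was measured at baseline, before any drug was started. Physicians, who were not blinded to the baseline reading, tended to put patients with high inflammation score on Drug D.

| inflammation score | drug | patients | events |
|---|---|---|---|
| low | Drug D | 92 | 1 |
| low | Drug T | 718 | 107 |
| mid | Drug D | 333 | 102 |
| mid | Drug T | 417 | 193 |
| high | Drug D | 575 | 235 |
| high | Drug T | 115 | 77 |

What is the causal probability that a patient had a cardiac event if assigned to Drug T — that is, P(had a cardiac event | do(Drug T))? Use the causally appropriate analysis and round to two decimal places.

The imbalance in inflammation score arose from how patients were allocated, not from anything the drug did; and inflammation score independently affects the outcome. The pooled gap is confounded — condition on inflammation score.
Standardising Drug T to the population inflammation score mix: 0.360·107/718 + 0.333·193/417 + 0.307·77/115 = 0.413.

0.41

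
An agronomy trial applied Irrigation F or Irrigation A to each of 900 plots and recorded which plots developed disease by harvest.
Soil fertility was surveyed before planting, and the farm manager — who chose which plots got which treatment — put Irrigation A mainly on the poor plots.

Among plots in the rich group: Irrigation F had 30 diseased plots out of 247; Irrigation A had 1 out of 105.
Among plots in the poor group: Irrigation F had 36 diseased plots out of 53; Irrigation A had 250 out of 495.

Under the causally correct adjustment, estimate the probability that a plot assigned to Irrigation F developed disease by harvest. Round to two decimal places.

0.46

The soil fertility-specific comparison favours Irrigation A throughout, but the pooled figures favour Irrigation F. The question is whether to condition on soil fertility.
Soil fertility differs across irrigations for reasons unrelated to any effect of the irrigation itself, and it separately predicts the outcome — a classic confounder. We must compare within soil fertility levels.
Standardising Irrigation F to the population soil fertility mix: 0.391·30/247 + 0.609·36/53 = 0.461.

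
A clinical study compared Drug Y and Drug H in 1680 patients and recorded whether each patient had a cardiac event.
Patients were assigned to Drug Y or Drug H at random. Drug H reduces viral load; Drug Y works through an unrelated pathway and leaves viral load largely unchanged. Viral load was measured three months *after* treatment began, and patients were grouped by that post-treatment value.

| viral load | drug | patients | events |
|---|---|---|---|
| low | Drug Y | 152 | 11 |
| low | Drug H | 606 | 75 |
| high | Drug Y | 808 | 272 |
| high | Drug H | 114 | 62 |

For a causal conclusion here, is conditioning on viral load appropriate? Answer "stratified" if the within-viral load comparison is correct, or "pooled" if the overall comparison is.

pooled

Within every viral load level Drug Y has the lower rate, yet pooled Drug H does — Simpson's reversal.
Because the drug influences viral load, viral load is a post-treatment mediator, not a confounder. Stratifying on it would bias the estimate; the causal effect is the crude pooled difference.
Pooled: Drug Y 29.5% vs Drug H 19.0%; Drug H is lower overall.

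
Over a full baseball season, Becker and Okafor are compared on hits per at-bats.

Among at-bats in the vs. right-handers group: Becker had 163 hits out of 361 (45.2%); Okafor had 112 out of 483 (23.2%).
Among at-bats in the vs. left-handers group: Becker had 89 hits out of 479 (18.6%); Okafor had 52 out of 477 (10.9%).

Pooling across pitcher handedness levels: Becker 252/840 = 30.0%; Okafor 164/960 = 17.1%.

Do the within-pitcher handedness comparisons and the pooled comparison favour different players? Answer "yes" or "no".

no

Within each pitcher handedness level (vs. right-handers 45.2% vs 23.2%; vs. left-handers 18.6% vs 10.9%), Becker has the higher rate every time. Pooled: 30.0% vs 17.1% — Becker has the higher rate overall. They agree.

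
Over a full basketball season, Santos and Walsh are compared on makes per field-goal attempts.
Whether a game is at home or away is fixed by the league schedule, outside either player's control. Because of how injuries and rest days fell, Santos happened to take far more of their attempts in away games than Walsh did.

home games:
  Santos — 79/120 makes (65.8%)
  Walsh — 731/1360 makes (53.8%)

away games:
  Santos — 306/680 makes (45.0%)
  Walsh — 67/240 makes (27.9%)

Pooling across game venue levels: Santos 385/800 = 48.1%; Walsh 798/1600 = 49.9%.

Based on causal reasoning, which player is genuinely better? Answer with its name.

Santos is higher inside every game venue stratum but Walsh is higher in aggregate. Whether to stratify depends on how game venue relates to the player.
Since game venue is a pre-existing factor (not a product of the player) and it affects the outcome on its own, it is a confounder. The stratified rates, not the pooled rate, identify the causal effect.
Within each level — home games: 65.8% vs 53.8%; away games: 45.0% vs 27.9% — Santos is higher every time.

Santos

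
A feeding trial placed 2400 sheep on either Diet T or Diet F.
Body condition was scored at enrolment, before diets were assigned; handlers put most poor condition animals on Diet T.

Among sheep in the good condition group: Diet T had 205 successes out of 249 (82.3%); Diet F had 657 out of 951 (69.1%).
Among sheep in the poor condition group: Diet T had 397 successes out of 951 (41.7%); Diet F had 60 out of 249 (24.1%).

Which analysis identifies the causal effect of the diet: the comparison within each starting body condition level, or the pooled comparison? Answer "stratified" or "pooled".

stratified

Nothing the diet does changes starting body condition; the imbalance is an allocation artefact. With starting body condition also predicting the outcome, the pooled figure is confounded, and the within-stratum comparison is the causal one.
Within each level — good condition: 82.3% vs 69.1%; poor condition: 41.7% vs 24.1% — Diet T is higher every time.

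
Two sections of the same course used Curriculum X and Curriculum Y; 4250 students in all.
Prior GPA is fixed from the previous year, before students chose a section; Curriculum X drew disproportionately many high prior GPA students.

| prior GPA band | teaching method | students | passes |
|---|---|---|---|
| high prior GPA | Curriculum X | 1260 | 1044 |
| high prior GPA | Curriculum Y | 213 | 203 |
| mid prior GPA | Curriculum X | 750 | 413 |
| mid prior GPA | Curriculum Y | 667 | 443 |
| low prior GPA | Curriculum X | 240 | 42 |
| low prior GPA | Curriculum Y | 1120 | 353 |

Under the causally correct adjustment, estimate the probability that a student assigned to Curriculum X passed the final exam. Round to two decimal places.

Prior GPA band satisfies the back-door criterion: it is not a descendant of the teaching method, and it blocks the spurious path from teaching method to outcome. Adjusting for it (i.e., using the within-prior GPA band rates) gives the causal effect.
Standardising Curriculum X to the population prior GPA band mix: 0.347·1044/1260 + 0.333·413/750 + 0.320·42/240 = 0.527.

0.53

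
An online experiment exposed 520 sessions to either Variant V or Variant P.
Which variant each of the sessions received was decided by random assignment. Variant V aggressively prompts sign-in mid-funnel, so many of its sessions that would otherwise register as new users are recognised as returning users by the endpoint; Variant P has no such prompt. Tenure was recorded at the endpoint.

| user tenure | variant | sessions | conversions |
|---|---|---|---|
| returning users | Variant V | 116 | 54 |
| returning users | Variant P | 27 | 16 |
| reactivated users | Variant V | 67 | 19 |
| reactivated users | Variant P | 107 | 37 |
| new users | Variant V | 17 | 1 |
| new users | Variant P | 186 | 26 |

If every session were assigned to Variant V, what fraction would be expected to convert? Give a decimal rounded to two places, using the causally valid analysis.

0.37

User tenure here is a post-treatment variable shaped by the variant; conditioning on it would introduce bias rather than remove it. The overall comparison is the causal one.
So P(outcome | do(Variant V)) is just the pooled rate for Variant V: 74/200 = 0.370.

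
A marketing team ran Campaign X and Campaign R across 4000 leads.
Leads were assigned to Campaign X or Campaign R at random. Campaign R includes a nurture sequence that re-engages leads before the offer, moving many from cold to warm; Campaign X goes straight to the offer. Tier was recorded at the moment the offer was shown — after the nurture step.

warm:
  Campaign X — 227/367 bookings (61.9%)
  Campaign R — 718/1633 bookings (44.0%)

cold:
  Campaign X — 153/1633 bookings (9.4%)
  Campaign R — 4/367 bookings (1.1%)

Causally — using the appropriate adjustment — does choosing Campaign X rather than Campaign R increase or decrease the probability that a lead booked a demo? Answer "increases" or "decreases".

Campaign X is higher inside every engagement tier stratum but Campaign R is higher in aggregate. Whether to stratify depends on how engagement tier relates to the campaign.
Engagement tier is recorded after the campaign and is itself shifted by it — it sits on the causal path from campaign to outcome. Conditioning on a mediator would strip out part of the effect we want; the pooled comparison gives the total causal effect.
Pooled: Campaign X 19.0% vs Campaign R 36.1%; Campaign R is higher overall.

decreases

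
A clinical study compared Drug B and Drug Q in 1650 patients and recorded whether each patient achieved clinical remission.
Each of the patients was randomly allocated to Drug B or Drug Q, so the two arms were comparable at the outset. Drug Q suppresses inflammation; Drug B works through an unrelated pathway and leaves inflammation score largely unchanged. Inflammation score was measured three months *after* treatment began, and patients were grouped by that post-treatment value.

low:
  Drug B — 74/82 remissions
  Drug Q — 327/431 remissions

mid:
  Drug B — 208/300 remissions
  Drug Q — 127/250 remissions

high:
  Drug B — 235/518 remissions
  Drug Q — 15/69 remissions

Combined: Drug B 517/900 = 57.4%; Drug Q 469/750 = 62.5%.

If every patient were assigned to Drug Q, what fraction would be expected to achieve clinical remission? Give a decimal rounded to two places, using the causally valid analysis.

0.63

Within every inflammation score level Drug B has the higher rate, yet pooled Drug Q does — Simpson's reversal.
Because the drug influences inflammation score, inflammation score is a post-treatment mediator, not a confounder. Stratifying on it would bias the estimate; the causal effect is the crude pooled difference.
So P(outcome | do(Drug Q)) is just the pooled rate for Drug Q: 469/750 = 0.625.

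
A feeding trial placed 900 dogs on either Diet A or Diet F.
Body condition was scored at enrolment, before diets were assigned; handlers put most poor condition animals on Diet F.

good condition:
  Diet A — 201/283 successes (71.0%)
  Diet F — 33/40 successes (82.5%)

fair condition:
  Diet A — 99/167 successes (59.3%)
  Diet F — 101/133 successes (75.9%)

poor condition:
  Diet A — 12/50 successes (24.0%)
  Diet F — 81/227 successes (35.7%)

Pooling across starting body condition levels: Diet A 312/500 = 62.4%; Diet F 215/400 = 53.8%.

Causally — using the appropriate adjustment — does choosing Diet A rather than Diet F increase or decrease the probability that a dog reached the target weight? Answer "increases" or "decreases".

The starting body condition-specific comparison favours Diet F throughout, but the pooled figures favour Diet A. The question is whether to condition on starting body condition.
Since starting body condition is a pre-existing factor (not a product of the diet) and it affects the outcome on its own, it is a confounder. The stratified rates, not the pooled rate, identify the causal effect.
Within each level — good condition: 71.0% vs 82.5%; fair condition: 59.3% vs 75.9%; poor condition: 24.0% vs 35.7% — Diet F is higher every time.

decreases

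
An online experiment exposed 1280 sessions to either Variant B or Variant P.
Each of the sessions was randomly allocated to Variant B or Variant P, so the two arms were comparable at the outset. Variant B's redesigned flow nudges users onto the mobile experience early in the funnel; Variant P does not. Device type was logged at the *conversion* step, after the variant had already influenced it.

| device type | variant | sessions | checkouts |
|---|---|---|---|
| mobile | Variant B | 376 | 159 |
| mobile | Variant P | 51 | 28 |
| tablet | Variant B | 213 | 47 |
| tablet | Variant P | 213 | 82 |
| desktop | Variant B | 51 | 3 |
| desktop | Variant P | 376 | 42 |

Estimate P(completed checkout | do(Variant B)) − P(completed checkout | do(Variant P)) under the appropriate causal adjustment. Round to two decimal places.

The device type-specific comparison favours Variant P throughout, but the pooled figures favour Variant B. The question is whether to condition on device type.
Device type here is a post-treatment variable shaped by the variant; conditioning on it would introduce bias rather than remove it. The overall comparison is the causal one.
The causal difference is the pooled difference: 0.327 − 0.237 = +0.089.

+0.09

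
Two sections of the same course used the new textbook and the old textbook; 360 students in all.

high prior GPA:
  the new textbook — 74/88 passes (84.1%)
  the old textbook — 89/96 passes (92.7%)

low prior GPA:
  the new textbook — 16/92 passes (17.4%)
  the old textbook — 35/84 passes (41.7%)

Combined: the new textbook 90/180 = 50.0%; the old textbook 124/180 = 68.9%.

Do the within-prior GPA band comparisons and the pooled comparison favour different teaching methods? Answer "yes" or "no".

Within each prior GPA band level (high prior GPA 84.1% vs 92.7%; low prior GPA 17.4% vs 41.7%), the old textbook has the higher rate every time. Pooled: 50.0% vs 68.9% — the old textbook has the higher rate overall. They agree.

no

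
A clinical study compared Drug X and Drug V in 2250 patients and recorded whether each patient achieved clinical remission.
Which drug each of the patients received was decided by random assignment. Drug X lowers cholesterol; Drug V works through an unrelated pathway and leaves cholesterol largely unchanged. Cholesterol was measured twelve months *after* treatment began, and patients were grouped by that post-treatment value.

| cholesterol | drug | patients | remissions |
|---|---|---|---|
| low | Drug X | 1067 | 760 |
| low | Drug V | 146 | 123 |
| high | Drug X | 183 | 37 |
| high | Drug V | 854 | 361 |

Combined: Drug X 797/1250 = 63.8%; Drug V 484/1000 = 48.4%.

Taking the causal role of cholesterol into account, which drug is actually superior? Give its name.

Drug X

Cholesterol lies on the pathway drug → cholesterol → outcome, so adjusting for it blocks the indirect effect. For the total causal effect of drug, use the unadjusted pooled rates.
Pooled: Drug X 63.8% vs Drug V 48.4%; Drug X is higher overall.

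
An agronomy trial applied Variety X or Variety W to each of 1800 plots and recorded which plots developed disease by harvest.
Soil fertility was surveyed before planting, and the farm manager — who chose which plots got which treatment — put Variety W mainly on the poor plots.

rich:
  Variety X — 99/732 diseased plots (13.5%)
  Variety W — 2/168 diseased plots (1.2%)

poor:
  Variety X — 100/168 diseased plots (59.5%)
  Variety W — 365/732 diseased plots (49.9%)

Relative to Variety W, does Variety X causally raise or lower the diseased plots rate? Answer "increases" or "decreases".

The soil fertility-specific comparison favours Variety W throughout, but the pooled figures favour Variety X. The question is whether to condition on soil fertility.
Here soil fertility is a common cause — it drives both which variety a case falls under and the outcome. The crude comparison mixes populations; the stratum-specific rates are the causally relevant ones.
Within each level — rich: 13.5% vs 1.2%; poor: 59.5% vs 49.9% — Variety W is lower every time.

increases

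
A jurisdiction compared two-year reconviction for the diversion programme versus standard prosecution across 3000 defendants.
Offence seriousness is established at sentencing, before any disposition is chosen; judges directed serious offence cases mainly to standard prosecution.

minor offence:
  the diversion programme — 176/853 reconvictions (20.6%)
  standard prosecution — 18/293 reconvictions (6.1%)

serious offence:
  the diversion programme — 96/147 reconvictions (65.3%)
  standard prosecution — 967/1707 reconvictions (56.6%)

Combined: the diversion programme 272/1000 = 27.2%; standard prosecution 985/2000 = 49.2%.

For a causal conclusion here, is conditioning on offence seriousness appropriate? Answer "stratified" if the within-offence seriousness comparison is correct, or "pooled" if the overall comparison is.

Since offence seriousness is a pre-existing factor (not a product of the disposition) and it affects the outcome on its own, it is a confounder. The stratified rates, not the pooled rate, identify the causal effect.
Within each level — minor offence: 20.6% vs 6.1%; serious offence: 65.3% vs 56.6% — standard prosecution is lower every time.

stratified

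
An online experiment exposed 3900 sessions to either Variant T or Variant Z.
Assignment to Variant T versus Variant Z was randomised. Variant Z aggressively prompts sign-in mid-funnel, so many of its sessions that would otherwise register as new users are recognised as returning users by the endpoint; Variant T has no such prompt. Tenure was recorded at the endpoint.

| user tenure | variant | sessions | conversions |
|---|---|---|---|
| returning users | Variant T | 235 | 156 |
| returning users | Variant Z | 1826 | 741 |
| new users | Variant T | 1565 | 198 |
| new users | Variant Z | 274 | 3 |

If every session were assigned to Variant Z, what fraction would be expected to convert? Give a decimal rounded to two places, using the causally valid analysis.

Because the variant influences user tenure, user tenure is a post-treatment mediator, not a confounder. Stratifying on it would bias the estimate; the causal effect is the crude pooled difference.
So P(outcome | do(Variant Z)) is just the pooled rate for Variant Z: 744/2100 = 0.354.

0.35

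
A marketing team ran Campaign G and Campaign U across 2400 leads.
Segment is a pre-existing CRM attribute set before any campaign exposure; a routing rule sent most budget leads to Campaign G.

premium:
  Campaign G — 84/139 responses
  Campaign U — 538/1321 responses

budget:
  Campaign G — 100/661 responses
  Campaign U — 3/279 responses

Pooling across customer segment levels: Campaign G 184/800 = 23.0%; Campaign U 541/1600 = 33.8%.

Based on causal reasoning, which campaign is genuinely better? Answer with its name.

Since customer segment is a pre-existing factor (not a product of the campaign) and it affects the outcome on its own, it is a confounder. The stratified rates, not the pooled rate, identify the causal effect.
Within each level — premium: 60.4% vs 40.7%; budget: 15.1% vs 1.1% — Campaign G is higher every time.

Campaign G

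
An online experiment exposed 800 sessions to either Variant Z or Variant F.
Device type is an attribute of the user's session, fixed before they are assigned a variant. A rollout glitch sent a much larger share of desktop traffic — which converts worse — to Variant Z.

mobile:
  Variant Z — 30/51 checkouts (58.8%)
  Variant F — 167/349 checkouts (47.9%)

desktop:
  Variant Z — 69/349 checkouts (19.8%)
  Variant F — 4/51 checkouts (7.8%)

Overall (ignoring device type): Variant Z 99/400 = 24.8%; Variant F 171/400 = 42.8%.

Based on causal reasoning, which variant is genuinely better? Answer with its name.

Variant Z

Within every device type level Variant Z has the higher rate, yet pooled Variant F does — Simpson's reversal.
Device type satisfies the back-door criterion: it is not a descendant of the variant, and it blocks the spurious path from variant to outcome. Adjusting for it (i.e., using the within-device type rates) gives the causal effect.
Within each level — mobile: 58.8% vs 47.9%; desktop: 19.8% vs 7.8% — Variant Z is higher every time.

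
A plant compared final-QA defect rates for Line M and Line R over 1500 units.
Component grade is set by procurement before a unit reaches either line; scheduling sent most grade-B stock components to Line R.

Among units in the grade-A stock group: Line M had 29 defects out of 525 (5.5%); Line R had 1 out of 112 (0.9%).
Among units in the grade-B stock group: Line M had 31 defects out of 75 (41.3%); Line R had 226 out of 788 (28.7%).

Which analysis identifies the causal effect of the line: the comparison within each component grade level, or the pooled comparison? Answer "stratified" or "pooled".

stratified

Line R is lower inside every component grade stratum but Line M is lower in aggregate. Whether to stratify depends on how component grade relates to the line.
Component grade is set before the line has any effect — it is not caused by the line — and it independently drives the outcome. That makes it a confounder, so the causal comparison is within component grade levels.
Within each level — grade-A stock: 5.5% vs 0.9%; grade-B stock: 41.3% vs 28.7% — Line R is lower every time.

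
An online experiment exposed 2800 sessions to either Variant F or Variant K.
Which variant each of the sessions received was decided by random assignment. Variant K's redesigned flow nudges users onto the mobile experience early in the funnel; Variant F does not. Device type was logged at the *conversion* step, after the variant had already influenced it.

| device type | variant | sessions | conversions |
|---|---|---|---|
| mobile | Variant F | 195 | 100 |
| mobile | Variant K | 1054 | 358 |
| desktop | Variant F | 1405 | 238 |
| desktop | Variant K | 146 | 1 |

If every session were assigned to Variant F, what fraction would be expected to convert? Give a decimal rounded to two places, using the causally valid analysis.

The stratified and pooled comparisons disagree (Variant F wins within each device type; Variant K wins overall), so the answer turns on the causal role of device type.
Device type lies on the pathway variant → device type → outcome, so adjusting for it blocks the indirect effect. For the total causal effect of variant, use the unadjusted pooled rates.
So P(outcome | do(Variant F)) is just the pooled rate for Variant F: 338/1600 = 0.211.

0.21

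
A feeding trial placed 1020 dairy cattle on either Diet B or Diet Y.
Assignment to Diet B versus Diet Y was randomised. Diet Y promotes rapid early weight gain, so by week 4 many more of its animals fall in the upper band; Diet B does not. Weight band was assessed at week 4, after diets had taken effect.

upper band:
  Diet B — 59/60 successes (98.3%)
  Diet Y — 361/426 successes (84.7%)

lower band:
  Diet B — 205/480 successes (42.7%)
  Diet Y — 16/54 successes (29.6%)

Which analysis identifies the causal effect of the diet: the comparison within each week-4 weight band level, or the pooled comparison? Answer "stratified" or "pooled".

pooled

Week-4 weight band lies on the pathway diet → week-4 weight band → outcome, so adjusting for it blocks the indirect effect. For the total causal effect of diet, use the unadjusted pooled rates.
Pooled: Diet B 48.9% vs Diet Y 78.5%; Diet Y is higher overall.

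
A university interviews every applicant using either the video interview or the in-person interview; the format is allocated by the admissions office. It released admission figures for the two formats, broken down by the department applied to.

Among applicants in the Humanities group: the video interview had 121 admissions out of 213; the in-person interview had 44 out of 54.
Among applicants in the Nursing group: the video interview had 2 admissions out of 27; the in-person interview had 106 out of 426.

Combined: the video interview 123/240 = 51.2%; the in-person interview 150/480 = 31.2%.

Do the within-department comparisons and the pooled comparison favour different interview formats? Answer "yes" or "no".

Within each department level (Humanities 56.8% vs 81.5%; Nursing 7.4% vs 24.9%), the in-person interview has the higher rate every time. Pooled: 51.2% vs 31.2% — the video interview has the higher rate overall. The two comparisons disagree.

yes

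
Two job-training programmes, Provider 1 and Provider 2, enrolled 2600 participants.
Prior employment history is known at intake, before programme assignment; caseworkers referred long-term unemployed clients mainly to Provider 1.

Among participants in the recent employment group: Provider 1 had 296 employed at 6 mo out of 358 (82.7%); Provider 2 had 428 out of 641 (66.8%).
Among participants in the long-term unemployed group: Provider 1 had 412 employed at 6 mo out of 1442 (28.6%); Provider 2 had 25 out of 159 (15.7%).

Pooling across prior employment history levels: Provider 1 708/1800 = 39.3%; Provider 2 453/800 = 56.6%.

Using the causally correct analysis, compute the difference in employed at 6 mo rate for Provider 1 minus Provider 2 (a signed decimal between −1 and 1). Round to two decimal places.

Nothing the programme does changes prior employment history; the imbalance is an allocation artefact. With prior employment history also predicting the outcome, the pooled figure is confounded, and the within-stratum comparison is the causal one.
Adjusting over the population distribution of prior employment history: 0.384·(0.827−0.668) + 0.616·(0.286−0.157) = +0.140.

+0.14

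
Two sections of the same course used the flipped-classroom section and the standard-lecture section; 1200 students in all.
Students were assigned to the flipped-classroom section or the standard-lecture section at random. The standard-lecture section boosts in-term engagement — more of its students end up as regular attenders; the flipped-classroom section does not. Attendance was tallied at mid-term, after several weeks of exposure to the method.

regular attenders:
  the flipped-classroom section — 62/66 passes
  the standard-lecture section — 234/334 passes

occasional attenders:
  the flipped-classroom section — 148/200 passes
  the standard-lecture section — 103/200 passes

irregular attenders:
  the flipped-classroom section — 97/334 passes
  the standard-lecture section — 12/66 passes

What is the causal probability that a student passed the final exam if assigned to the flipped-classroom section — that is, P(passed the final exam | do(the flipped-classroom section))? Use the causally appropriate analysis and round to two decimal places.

0.51

Mid-term attendance is recorded after the teaching method and is itself shifted by it — it sits on the causal path from teaching method to outcome. Conditioning on a mediator would strip out part of the effect we want; the pooled comparison gives the total causal effect.
So P(outcome | do(the flipped-classroom section)) is just the pooled rate for the flipped-classroom section: 307/600 = 0.512.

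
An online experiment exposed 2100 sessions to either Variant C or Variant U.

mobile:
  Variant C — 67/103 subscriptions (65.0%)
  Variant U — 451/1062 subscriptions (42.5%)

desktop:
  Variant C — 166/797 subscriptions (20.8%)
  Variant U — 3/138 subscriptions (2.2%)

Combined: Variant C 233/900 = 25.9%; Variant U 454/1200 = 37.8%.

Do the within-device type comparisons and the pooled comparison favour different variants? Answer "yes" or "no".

yes

Within each device type level (mobile 65.0% vs 42.5%; desktop 20.8% vs 2.2%), Variant C has the higher rate every time. Pooled: 25.9% vs 37.8% — Variant U has the higher rate overall. The two comparisons disagree.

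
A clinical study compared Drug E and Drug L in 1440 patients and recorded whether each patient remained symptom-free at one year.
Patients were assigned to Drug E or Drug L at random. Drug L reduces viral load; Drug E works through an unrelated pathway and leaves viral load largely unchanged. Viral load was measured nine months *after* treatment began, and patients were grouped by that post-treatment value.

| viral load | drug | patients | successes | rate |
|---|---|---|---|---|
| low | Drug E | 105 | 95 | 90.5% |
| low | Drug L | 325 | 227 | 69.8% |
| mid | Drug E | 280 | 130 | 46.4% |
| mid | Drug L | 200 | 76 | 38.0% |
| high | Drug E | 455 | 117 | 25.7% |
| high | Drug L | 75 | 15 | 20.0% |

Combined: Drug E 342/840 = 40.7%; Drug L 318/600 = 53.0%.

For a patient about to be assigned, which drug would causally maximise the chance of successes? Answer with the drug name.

Drug L

The stratified and pooled comparisons disagree (Drug E wins within each viral load; Drug L wins overall), so the answer turns on the causal role of viral load.
The distribution of viral load is itself part of what the drug does — it is an intermediate outcome. Holding it fixed would remove that part of the effect; the total effect is the pooled difference.
Pooled: Drug E 40.7% vs Drug L 53.0%; Drug L is higher overall.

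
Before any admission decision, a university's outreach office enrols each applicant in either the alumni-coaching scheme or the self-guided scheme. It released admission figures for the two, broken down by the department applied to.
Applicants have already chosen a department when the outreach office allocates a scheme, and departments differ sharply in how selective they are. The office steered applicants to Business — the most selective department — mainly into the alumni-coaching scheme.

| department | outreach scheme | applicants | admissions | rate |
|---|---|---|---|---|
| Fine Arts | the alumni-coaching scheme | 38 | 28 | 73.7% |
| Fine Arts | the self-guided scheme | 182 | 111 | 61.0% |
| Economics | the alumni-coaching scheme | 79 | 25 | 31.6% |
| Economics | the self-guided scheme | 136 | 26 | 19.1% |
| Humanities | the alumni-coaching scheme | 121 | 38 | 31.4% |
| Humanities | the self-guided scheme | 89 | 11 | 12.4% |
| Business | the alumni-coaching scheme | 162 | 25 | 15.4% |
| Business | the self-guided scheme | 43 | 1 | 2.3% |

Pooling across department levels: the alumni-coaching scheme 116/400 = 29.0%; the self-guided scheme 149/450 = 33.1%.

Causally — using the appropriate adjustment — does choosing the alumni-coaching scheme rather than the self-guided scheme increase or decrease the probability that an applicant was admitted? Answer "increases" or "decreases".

increases

Department satisfies the back-door criterion: it is not a descendant of the outreach scheme, and it blocks the spurious path from outreach scheme to outcome. Adjusting for it (i.e., using the within-department rates) gives the causal effect.
Within each level — Fine Arts: 73.7% vs 61.0%; Economics: 31.6% vs 19.1%; Humanities: 31.4% vs 12.4%; Business: 15.4% vs 2.3% — the alumni-coaching scheme is higher every time.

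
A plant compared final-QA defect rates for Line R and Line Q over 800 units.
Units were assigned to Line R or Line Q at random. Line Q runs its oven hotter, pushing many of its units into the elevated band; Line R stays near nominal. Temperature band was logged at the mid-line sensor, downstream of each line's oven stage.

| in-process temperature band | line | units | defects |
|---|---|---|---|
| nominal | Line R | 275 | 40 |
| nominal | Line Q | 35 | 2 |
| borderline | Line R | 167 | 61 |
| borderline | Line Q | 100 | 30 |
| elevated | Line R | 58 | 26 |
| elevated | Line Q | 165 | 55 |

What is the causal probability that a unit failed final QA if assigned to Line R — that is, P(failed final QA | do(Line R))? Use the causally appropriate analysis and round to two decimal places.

The stratified and pooled comparisons disagree (Line Q wins within each in-process temperature band; Line R wins overall), so the answer turns on the causal role of in-process temperature band.
Stratifying would compare lines among units the lines themselves sorted into in-process temperature band groups — a form of selection on an intermediate. The unconditioned pooled rates give the total causal effect.
So P(outcome | do(Line R)) is just the pooled rate for Line R: 127/500 = 0.254.

0.25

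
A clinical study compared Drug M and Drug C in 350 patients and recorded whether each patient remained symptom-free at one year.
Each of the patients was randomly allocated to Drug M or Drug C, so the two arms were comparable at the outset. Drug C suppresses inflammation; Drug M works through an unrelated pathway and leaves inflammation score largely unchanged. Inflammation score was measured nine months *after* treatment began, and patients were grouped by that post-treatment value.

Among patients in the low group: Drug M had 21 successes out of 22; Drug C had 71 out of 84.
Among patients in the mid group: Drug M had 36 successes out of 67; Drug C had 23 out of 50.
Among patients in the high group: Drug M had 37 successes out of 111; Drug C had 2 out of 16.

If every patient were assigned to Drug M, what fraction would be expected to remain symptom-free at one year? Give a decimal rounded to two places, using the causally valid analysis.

0.47

Stratifying would compare drugs among patients the drugs themselves sorted into inflammation score groups — a form of selection on an intermediate. The unconditioned pooled rates give the total causal effect.
So P(outcome | do(Drug M)) is just the pooled rate for Drug M: 94/200 = 0.470.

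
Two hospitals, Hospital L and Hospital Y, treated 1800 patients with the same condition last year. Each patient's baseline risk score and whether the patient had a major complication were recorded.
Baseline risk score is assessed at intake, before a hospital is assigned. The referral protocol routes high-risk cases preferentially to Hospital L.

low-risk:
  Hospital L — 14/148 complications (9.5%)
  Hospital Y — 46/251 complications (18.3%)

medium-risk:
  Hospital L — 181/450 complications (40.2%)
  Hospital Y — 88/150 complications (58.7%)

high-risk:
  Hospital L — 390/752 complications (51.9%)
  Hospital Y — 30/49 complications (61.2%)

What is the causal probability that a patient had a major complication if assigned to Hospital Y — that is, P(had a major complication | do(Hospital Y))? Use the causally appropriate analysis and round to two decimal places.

0.51

The stratified and pooled comparisons disagree (Hospital L wins within each baseline risk score; Hospital Y wins overall), so the answer turns on the causal role of baseline risk score.
Baseline risk score differs across hospitals for reasons unrelated to any effect of the hospital itself, and it separately predicts the outcome — a classic confounder. We must compare within baseline risk score levels.
Standardising Hospital Y to the population baseline risk score mix: 0.222·46/251 + 0.333·88/150 + 0.445·30/49 = 0.509.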